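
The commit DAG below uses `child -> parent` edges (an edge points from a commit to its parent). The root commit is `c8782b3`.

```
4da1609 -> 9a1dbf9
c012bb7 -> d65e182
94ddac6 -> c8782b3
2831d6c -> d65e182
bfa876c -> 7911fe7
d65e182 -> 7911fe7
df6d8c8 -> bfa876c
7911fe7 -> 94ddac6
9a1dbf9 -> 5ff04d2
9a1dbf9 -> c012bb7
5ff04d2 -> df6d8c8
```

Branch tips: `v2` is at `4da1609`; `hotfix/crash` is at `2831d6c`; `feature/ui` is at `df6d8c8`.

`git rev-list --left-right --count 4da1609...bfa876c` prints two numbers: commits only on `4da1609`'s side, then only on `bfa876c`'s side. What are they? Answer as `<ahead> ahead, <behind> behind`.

Reachable from 4da1609: {4da1609, 5ff04d2, 7911fe7, 94ddac6, 9a1dbf9, bfa876c, c012bb7, c8782b3, d65e182, df6d8c8}.
Reachable from bfa876c: {7911fe7, 94ddac6, bfa876c, c8782b3}.
Only in 4da1609's history (ahead): {4da1609, 5ff04d2, 9a1dbf9, c012bb7, d65e182, df6d8c8} — 6.
Only in bfa876c's history (behind): {} — 0.

6 ahead, 0 behind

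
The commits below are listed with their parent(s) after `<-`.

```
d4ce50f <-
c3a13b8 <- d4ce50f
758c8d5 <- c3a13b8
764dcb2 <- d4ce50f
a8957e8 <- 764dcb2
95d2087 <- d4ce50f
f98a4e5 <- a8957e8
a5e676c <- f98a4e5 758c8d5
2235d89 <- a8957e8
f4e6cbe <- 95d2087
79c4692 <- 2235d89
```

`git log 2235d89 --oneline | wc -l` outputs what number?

4

Walking parent pointers from 2235d89: reachable set = {2235d89, 764dcb2, a8957e8, d4ce50f}.
That is 4 commits.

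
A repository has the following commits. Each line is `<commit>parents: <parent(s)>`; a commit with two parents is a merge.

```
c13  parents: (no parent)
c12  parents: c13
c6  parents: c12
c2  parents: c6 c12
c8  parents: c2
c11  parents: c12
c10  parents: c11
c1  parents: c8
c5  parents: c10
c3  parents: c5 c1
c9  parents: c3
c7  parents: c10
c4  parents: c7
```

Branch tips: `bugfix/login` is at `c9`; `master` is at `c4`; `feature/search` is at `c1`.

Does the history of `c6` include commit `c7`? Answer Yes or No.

Ancestors of c6: {c12, c13, c6}.
c7 is not in that set, so it is not an ancestor of c6.

No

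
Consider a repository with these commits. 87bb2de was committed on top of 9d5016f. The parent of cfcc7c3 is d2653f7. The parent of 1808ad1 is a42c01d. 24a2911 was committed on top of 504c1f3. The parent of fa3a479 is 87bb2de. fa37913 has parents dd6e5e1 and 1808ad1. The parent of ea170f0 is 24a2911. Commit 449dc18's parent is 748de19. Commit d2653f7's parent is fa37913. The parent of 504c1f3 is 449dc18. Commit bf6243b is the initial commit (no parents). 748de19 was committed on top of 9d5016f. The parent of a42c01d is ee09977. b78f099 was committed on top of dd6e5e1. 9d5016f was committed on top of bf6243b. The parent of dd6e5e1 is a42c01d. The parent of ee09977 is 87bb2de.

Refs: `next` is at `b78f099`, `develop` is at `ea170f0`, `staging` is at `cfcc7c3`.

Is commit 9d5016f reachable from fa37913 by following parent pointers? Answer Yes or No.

Ancestors of fa37913 (commits reachable by following parents): {1808ad1, 87bb2de, 9d5016f, a42c01d, bf6243b, dd6e5e1, ee09977, fa37913}.
9d5016f is in that set, so it is an ancestor of fa37913.

Yes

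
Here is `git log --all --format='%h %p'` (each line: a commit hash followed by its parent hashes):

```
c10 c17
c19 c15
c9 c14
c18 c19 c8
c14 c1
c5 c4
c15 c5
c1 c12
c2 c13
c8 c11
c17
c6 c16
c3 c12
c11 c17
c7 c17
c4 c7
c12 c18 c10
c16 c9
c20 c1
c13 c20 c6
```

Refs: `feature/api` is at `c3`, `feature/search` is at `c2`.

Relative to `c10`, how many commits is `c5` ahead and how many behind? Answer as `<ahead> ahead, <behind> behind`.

Reachable from c5: {c17, c4, c5, c7}.
Reachable from c10: {c10, c17}.
Only in c5's history (ahead): {c4, c5, c7} — 3.
Only in c10's history (behind): {c10} — 1.

3 ahead, 1 behind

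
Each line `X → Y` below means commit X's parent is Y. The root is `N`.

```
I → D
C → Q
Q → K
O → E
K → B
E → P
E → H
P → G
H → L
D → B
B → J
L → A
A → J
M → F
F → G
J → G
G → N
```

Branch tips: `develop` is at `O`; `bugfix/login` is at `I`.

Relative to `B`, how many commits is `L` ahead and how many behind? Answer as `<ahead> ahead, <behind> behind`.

2 ahead, 1 behind

Reachable from L: {A, G, J, L, N}.
Reachable from B: {B, G, J, N}.
Only in L's history (ahead): {A, L} — 2.
Only in B's history (behind): {B} — 1.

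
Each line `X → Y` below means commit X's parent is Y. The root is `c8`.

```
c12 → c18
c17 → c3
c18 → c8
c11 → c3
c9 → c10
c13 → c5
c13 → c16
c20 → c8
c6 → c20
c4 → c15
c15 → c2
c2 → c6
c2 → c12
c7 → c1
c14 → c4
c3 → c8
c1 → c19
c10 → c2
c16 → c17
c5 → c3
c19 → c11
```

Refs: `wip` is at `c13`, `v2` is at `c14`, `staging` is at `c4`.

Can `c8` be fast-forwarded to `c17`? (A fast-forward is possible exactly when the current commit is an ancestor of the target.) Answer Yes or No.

A fast-forward from c8 to c17 is possible iff c8 is an ancestor of c17.
Ancestors of c17: {c17, c3, c8}.
c8 is among them, so fast-forward is possible.

Yes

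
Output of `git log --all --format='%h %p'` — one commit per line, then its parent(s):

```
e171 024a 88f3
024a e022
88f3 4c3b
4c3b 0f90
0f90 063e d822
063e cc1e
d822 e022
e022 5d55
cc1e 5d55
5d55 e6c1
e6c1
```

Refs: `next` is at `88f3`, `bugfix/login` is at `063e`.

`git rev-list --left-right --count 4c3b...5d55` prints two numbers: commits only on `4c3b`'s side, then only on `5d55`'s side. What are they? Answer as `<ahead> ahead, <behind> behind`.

Reachable from 4c3b: {063e, 0f90, 4c3b, 5d55, cc1e, d822, e022, e6c1}.
Reachable from 5d55: {5d55, e6c1}.
Only in 4c3b's history (ahead): {063e, 0f90, 4c3b, cc1e, d822, e022} — 6.
Only in 5d55's history (behind): {} — 0.

6 ahead, 0 behind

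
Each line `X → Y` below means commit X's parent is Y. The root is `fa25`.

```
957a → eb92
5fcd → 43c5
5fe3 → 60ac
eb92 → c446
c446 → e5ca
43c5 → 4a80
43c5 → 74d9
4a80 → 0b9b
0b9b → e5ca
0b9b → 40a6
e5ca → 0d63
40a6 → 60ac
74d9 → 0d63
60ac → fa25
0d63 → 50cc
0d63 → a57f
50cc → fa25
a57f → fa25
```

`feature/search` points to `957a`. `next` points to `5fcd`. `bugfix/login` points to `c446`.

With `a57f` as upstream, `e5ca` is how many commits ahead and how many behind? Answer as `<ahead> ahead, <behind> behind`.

3 ahead, 0 behind

Reachable from e5ca: {0d63, 50cc, a57f, e5ca, fa25}.
Reachable from a57f: {a57f, fa25}.
Only in e5ca's history (ahead): {0d63, 50cc, e5ca} — 3.
Only in a57f's history (behind): {} — 0.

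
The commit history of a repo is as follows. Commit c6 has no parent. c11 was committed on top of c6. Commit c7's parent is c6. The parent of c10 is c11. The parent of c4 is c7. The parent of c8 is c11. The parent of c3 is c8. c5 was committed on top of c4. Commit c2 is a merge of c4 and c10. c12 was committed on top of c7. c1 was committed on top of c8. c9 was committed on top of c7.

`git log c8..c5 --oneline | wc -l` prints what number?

3

Reachable from c5: {c4, c5, c6, c7}.
Reachable from c8: {c11, c6, c8}.
In c5's history but not c8's: {c4, c5, c7} — 3 commits.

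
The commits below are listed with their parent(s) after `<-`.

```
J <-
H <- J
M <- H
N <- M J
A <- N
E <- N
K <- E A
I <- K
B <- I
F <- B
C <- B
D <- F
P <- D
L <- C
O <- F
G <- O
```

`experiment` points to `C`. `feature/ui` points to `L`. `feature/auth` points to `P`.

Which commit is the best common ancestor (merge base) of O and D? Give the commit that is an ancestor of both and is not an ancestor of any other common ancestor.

F

Ancestors of O: {A, B, E, F, H, I, J, K, M, N, O}.
Ancestors of D: {A, B, D, E, F, H, I, J, K, M, N}.
Common ancestors: {A, B, E, F, H, I, J, K, M, N}.
Among these, F is not an ancestor of any other common ancestor — it is the merge base.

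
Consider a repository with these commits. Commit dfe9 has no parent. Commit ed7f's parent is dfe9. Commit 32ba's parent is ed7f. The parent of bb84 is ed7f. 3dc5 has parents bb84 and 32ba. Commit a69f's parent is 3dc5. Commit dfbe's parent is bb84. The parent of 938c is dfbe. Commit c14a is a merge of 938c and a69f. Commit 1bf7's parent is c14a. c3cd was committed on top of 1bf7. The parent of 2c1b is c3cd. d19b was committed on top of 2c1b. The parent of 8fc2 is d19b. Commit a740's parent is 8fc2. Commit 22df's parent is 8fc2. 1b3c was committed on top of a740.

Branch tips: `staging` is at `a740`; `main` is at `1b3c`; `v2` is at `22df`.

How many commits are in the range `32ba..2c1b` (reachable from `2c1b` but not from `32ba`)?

Reachable from 2c1b: {1bf7, 2c1b, 32ba, 3dc5, 938c, a69f, bb84, c14a, c3cd, dfbe, dfe9, ed7f}.
Reachable from 32ba: {32ba, dfe9, ed7f}.
In 2c1b's history but not 32ba's: {1bf7, 2c1b, 3dc5, 938c, a69f, bb84, c14a, c3cd, dfbe} — 9 commits.

9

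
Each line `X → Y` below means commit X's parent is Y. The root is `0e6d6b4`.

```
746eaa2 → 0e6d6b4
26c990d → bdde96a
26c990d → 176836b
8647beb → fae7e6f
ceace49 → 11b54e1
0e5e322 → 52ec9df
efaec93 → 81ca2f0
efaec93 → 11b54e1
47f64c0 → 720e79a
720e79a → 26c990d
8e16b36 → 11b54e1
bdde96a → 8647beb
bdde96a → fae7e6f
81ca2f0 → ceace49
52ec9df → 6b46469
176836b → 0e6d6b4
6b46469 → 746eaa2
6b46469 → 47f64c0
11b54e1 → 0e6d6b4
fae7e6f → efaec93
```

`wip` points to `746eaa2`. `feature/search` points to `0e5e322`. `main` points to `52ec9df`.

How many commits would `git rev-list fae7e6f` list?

6

Walking parent pointers from fae7e6f: reachable set = {0e6d6b4, 11b54e1, 81ca2f0, ceace49, efaec93, fae7e6f}.
That is 6 commits.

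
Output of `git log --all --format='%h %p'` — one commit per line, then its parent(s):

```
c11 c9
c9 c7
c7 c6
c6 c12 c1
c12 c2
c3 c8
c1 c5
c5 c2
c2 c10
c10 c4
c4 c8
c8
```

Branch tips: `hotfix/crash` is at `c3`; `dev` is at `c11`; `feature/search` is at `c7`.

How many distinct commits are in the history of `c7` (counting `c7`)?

9

Walking parent pointers from c7: reachable set = {c1, c10, c12, c2, c4, c5, c6, c7, c8}.
That is 9 commits.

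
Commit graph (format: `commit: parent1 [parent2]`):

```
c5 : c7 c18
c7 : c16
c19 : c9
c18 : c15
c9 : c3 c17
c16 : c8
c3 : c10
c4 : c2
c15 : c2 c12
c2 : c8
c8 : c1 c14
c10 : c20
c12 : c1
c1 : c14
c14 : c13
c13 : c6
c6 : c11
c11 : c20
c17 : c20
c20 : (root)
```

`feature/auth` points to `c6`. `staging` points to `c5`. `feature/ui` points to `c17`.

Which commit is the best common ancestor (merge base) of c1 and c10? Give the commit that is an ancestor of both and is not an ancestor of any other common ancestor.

Ancestors of c1: {c1, c11, c13, c14, c20, c6}.
Ancestors of c10: {c10, c20}.
Common ancestors: {c20}.
The only common ancestor is c20, so it is the merge base.

c20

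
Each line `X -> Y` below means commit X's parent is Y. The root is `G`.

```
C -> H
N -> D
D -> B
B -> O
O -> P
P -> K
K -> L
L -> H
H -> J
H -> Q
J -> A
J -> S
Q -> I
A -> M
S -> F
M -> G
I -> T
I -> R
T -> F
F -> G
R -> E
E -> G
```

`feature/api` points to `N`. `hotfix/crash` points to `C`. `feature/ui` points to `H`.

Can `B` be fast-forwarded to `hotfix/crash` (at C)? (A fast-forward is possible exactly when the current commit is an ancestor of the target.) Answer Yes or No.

A fast-forward from B to C is possible iff B is an ancestor of C.
Ancestors of C: {A, C, E, F, G, H, I, J, M, Q, R, S, T}.
B is not among them, so fast-forward is not possible.

No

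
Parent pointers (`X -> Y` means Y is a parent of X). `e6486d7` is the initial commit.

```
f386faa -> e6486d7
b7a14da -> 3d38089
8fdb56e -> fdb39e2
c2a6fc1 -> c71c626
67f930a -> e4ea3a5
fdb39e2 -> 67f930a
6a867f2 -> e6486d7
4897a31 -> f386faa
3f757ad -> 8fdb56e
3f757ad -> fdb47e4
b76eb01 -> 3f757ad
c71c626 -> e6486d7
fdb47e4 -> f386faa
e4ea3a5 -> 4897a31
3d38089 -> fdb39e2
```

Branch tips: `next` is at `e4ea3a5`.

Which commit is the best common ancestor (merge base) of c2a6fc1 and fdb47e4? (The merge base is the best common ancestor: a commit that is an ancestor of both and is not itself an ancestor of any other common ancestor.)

e6486d7

Ancestors of c2a6fc1: {c2a6fc1, c71c626, e6486d7}.
Ancestors of fdb47e4: {e6486d7, f386faa, fdb47e4}.
Common ancestors: {e6486d7}.
The only common ancestor is e6486d7, so it is the merge base.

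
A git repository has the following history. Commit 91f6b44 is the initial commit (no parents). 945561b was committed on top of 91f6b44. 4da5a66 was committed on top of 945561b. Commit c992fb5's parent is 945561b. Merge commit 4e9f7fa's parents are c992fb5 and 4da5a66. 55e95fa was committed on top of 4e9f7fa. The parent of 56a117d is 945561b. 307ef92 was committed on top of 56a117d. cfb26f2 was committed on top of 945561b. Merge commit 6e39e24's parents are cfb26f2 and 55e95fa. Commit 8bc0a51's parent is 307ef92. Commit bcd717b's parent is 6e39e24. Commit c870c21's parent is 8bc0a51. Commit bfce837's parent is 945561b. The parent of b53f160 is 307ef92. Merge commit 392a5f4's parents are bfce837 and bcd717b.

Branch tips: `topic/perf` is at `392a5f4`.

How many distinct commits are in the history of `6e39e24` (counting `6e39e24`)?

Walking parent pointers from 6e39e24: reachable set = {4da5a66, 4e9f7fa, 55e95fa, 6e39e24, 91f6b44, 945561b, c992fb5, cfb26f2}.
That is 8 commits.

8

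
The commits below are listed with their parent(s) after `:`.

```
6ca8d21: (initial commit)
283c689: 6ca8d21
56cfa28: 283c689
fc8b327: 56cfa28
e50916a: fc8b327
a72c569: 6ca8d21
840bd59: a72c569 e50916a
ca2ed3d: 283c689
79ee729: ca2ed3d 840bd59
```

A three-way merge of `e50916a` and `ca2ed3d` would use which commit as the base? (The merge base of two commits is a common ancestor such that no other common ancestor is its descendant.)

283c689

Ancestors of e50916a: {283c689, 56cfa28, 6ca8d21, e50916a, fc8b327}.
Ancestors of ca2ed3d: {283c689, 6ca8d21, ca2ed3d}.
Common ancestors: {283c689, 6ca8d21}.
Among these, 283c689 is not an ancestor of any other common ancestor — it is the merge base.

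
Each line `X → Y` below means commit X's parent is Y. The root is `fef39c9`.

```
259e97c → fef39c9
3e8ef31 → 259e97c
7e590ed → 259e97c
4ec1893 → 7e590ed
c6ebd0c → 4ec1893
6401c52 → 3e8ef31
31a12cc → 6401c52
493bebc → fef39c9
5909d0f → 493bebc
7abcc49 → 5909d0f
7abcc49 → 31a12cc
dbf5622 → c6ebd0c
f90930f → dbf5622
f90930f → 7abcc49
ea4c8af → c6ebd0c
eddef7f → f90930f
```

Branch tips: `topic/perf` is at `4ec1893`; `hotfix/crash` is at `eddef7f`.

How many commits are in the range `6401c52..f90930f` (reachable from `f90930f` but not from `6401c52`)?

9

Reachable from f90930f: {259e97c, 31a12cc, 3e8ef31, 493bebc, 4ec1893, 5909d0f, 6401c52, 7abcc49, 7e590ed, c6ebd0c, dbf5622, f90930f, fef39c9}.
Reachable from 6401c52: {259e97c, 3e8ef31, 6401c52, fef39c9}.
In f90930f's history but not 6401c52's: {31a12cc, 493bebc, 4ec1893, 5909d0f, 7abcc49, 7e590ed, c6ebd0c, dbf5622, f90930f} — 9 commits.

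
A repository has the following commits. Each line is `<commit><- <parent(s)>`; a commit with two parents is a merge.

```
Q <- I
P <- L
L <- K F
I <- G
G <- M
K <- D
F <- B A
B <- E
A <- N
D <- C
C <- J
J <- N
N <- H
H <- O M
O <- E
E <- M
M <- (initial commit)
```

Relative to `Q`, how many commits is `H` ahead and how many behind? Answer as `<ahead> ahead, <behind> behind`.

Reachable from H: {E, H, M, O}.
Reachable from Q: {G, I, M, Q}.
Only in H's history (ahead): {E, H, O} — 3.
Only in Q's history (behind): {G, I, Q} — 3.

3 ahead, 3 behind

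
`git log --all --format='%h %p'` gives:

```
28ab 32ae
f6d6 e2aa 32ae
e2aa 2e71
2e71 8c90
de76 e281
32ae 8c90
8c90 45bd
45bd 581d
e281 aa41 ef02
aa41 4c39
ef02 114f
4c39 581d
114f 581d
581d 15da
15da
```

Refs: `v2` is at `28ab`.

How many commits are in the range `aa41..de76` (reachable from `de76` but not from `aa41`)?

Reachable from de76: {114f, 15da, 4c39, 581d, aa41, de76, e281, ef02}.
Reachable from aa41: {15da, 4c39, 581d, aa41}.
In de76's history but not aa41's: {114f, de76, e281, ef02} — 4 commits.

4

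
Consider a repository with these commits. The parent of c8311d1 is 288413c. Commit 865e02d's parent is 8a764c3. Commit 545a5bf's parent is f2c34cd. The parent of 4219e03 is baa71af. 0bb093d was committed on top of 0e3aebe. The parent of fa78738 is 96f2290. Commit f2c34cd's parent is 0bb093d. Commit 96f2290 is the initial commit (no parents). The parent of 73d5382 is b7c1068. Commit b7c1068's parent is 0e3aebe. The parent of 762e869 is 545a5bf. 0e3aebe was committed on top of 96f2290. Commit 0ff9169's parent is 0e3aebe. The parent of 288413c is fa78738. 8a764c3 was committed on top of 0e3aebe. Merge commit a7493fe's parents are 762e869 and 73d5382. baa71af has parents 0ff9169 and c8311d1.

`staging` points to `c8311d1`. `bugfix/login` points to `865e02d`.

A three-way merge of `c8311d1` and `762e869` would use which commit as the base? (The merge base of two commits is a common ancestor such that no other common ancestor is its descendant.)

96f2290

Ancestors of c8311d1: {288413c, 96f2290, c8311d1, fa78738}.
Ancestors of 762e869: {0bb093d, 0e3aebe, 545a5bf, 762e869, 96f2290, f2c34cd}.
Common ancestors: {96f2290}.
The only common ancestor is 96f2290, so it is the merge base.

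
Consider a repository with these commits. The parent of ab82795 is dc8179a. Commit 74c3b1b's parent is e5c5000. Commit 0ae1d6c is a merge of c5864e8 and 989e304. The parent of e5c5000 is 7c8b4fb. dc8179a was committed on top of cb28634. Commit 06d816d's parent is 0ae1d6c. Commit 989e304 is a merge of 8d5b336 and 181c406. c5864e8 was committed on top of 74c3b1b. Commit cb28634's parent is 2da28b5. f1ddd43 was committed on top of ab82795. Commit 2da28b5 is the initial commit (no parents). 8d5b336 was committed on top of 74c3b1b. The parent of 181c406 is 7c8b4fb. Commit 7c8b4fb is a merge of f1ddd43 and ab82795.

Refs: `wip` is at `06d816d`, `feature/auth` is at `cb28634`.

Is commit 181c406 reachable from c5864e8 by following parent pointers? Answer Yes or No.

No

Ancestors of c5864e8: {2da28b5, 74c3b1b, 7c8b4fb, ab82795, c5864e8, cb28634, dc8179a, e5c5000, f1ddd43}.
181c406 is not in that set, so it is not an ancestor of c5864e8.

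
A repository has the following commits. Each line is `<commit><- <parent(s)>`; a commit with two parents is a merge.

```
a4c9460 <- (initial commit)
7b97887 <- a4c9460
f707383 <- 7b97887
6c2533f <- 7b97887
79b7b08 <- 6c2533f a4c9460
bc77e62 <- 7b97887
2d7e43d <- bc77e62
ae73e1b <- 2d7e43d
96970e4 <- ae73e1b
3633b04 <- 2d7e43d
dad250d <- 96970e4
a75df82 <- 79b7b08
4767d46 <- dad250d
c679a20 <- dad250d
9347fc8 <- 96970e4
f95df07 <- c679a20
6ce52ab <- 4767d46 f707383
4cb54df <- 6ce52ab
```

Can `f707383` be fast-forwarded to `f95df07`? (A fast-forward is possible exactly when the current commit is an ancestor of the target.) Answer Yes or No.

A fast-forward from f707383 to f95df07 is possible iff f707383 is an ancestor of f95df07.
Ancestors of f95df07: {2d7e43d, 7b97887, 96970e4, a4c9460, ae73e1b, bc77e62, c679a20, dad250d, f95df07}.
f707383 is not among them, so fast-forward is not possible.

No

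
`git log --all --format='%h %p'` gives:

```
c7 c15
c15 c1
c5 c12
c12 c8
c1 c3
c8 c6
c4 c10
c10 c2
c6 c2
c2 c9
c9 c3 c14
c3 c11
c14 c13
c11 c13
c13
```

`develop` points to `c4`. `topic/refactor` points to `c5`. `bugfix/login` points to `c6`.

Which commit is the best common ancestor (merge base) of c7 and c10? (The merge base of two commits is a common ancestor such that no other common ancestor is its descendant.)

Ancestors of c7: {c1, c11, c13, c15, c3, c7}.
Ancestors of c10: {c10, c11, c13, c14, c2, c3, c9}.
Common ancestors: {c11, c13, c3}.
Among these, c3 is not an ancestor of any other common ancestor — it is the merge base.

c3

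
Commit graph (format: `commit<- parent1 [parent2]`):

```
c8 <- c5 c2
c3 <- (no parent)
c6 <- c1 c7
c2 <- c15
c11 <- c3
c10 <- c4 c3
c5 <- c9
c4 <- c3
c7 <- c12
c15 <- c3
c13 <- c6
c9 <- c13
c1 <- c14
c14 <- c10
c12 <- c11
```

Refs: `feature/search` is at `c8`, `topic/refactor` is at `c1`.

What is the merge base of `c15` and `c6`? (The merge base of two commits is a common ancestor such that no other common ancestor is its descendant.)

Ancestors of c15: {c15, c3}.
Ancestors of c6: {c1, c10, c11, c12, c14, c3, c4, c6, c7}.
Common ancestors: {c3}.
The only common ancestor is c3, so it is the merge base.

c3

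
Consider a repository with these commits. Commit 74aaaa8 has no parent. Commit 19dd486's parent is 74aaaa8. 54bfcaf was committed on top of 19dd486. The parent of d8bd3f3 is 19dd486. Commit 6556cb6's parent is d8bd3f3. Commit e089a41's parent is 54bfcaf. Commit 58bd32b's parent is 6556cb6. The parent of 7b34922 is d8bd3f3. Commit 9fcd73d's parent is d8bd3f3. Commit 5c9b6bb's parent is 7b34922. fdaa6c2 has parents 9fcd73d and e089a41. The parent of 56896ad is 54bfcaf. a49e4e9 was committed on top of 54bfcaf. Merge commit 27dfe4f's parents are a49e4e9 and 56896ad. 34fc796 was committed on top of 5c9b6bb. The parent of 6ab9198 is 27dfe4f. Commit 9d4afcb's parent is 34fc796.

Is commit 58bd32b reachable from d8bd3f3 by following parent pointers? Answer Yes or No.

No

Ancestors of d8bd3f3: {19dd486, 74aaaa8, d8bd3f3}.
58bd32b is not in that set, so it is not an ancestor of d8bd3f3.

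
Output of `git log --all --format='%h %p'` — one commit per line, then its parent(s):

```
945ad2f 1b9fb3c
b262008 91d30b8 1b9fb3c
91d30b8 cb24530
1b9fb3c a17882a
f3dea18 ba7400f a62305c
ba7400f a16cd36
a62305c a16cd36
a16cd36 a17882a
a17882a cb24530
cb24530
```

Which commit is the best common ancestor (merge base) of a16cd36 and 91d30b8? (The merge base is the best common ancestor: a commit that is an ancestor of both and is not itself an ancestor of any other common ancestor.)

cb24530

Ancestors of a16cd36: {a16cd36, a17882a, cb24530}.
Ancestors of 91d30b8: {91d30b8, cb24530}.
Common ancestors: {cb24530}.
The only common ancestor is cb24530, so it is the merge base.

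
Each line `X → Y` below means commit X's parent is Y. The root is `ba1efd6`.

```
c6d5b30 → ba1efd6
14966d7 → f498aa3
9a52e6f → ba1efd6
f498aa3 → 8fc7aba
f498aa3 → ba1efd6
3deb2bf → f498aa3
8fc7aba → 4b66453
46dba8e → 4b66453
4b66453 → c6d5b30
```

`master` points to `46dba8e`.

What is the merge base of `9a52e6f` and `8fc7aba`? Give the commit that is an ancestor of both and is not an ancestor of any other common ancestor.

Ancestors of 9a52e6f: {9a52e6f, ba1efd6}.
Ancestors of 8fc7aba: {4b66453, 8fc7aba, ba1efd6, c6d5b30}.
Common ancestors: {ba1efd6}.
The only common ancestor is ba1efd6, so it is the merge base.

ba1efd6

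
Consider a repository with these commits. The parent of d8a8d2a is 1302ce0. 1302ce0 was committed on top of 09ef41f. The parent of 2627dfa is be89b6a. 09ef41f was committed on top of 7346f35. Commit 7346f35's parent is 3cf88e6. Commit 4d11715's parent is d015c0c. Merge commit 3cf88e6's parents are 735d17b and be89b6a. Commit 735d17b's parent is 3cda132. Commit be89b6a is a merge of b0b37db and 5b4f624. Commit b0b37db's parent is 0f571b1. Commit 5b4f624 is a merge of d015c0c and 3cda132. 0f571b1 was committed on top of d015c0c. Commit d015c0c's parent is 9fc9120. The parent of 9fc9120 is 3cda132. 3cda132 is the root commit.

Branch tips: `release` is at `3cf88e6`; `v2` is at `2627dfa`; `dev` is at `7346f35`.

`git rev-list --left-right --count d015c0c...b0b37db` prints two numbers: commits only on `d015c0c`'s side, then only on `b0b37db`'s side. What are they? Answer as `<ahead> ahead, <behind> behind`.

Reachable from d015c0c: {3cda132, 9fc9120, d015c0c}.
Reachable from b0b37db: {0f571b1, 3cda132, 9fc9120, b0b37db, d015c0c}.
Only in d015c0c's history (ahead): {} — 0.
Only in b0b37db's history (behind): {0f571b1, b0b37db} — 2.

0 ahead, 2 behind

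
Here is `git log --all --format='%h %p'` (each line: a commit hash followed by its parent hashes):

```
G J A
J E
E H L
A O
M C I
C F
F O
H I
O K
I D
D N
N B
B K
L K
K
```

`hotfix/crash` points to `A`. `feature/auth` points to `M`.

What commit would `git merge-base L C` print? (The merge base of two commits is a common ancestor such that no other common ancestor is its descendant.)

K

Ancestors of L: {K, L}.
Ancestors of C: {C, F, K, O}.
Common ancestors: {K}.
The only common ancestor is K, so it is the merge base.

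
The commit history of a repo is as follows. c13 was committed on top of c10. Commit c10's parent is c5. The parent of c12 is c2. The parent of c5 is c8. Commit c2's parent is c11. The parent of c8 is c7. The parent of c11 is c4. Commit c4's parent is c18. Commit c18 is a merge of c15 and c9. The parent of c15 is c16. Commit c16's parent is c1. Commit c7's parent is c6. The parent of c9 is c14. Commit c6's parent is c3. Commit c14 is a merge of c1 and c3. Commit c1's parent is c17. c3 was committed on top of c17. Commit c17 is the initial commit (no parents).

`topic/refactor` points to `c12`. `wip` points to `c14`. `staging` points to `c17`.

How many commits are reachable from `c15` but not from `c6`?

Reachable from c15: {c1, c15, c16, c17}.
Reachable from c6: {c17, c3, c6}.
In c15's history but not c6's: {c1, c15, c16} — 3 commits.

3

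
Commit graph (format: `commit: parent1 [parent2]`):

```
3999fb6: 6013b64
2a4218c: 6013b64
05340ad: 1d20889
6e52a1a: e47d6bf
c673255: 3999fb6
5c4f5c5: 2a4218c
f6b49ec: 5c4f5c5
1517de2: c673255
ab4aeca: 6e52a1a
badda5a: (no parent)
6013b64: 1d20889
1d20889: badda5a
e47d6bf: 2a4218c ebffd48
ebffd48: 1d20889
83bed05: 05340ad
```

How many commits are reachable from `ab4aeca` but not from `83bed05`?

6

Reachable from ab4aeca: {1d20889, 2a4218c, 6013b64, 6e52a1a, ab4aeca, badda5a, e47d6bf, ebffd48}.
Reachable from 83bed05: {05340ad, 1d20889, 83bed05, badda5a}.
In ab4aeca's history but not 83bed05's: {2a4218c, 6013b64, 6e52a1a, ab4aeca, e47d6bf, ebffd48} — 6 commits.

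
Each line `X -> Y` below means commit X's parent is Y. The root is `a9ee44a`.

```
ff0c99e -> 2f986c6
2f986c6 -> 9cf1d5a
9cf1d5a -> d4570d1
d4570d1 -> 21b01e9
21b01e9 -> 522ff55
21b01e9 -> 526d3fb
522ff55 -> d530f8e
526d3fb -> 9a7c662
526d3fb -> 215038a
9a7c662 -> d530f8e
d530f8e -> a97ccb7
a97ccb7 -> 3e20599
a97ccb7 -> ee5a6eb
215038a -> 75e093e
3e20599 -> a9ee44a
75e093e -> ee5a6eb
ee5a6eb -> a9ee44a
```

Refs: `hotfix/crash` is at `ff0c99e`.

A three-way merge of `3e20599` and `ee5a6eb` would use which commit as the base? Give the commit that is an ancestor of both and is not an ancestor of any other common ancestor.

a9ee44a

Ancestors of 3e20599: {3e20599, a9ee44a}.
Ancestors of ee5a6eb: {a9ee44a, ee5a6eb}.
Common ancestors: {a9ee44a}.
The only common ancestor is a9ee44a, so it is the merge base.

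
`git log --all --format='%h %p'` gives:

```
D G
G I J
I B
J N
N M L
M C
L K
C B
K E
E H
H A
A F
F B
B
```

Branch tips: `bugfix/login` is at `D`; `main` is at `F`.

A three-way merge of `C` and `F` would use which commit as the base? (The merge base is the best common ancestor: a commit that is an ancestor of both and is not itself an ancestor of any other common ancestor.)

B

Ancestors of C: {B, C}.
Ancestors of F: {B, F}.
Common ancestors: {B}.
The only common ancestor is B, so it is the merge base.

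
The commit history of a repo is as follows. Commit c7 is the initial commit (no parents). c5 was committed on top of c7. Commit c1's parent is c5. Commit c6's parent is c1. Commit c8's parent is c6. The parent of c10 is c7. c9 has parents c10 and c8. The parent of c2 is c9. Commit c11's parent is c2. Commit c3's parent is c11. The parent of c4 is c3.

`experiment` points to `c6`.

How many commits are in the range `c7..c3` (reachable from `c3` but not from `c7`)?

Reachable from c3: {c1, c10, c11, c2, c3, c5, c6, c7, c8, c9}.
Reachable from c7: {c7}.
In c3's history but not c7's: {c1, c10, c11, c2, c3, c5, c6, c8, c9} — 9 commits.

9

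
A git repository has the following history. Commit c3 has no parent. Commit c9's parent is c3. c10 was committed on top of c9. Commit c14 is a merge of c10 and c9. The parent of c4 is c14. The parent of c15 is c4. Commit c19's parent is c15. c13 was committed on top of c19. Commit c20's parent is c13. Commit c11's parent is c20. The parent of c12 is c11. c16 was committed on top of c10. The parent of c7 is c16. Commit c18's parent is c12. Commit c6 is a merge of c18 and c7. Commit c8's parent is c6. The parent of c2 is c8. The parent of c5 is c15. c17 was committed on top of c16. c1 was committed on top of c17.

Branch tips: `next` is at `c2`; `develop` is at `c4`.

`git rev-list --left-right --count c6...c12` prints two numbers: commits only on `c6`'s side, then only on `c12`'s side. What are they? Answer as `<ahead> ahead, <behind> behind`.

4 ahead, 0 behind

Reachable from c6: {c10, c11, c12, c13, c14, c15, c16, c18, c19, c20, c3, c4, c6, c7, c9}.
Reachable from c12: {c10, c11, c12, c13, c14, c15, c19, c20, c3, c4, c9}.
Only in c6's history (ahead): {c16, c18, c6, c7} — 4.
Only in c12's history (behind): {} — 0.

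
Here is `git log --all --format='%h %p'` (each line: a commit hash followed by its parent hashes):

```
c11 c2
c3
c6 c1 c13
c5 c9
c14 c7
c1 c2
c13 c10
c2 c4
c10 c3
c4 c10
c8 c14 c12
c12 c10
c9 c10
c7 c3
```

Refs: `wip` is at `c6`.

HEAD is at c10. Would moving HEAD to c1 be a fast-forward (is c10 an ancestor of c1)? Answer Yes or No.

Yes

A fast-forward from c10 to c1 is possible iff c10 is an ancestor of c1.
Ancestors of c1: {c1, c10, c2, c3, c4}.
c10 is among them, so fast-forward is possible.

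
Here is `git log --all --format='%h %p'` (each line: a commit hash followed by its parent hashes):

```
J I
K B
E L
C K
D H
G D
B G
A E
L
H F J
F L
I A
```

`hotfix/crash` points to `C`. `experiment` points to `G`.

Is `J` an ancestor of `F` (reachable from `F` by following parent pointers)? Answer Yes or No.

Ancestors of F: {F, L}.
J is not in that set, so it is not an ancestor of F.

No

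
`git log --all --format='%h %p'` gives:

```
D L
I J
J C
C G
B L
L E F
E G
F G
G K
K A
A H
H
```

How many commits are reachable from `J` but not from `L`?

2

Reachable from J: {A, C, G, H, J, K}.
Reachable from L: {A, E, F, G, H, K, L}.
In J's history but not L's: {C, J} — 2 commits.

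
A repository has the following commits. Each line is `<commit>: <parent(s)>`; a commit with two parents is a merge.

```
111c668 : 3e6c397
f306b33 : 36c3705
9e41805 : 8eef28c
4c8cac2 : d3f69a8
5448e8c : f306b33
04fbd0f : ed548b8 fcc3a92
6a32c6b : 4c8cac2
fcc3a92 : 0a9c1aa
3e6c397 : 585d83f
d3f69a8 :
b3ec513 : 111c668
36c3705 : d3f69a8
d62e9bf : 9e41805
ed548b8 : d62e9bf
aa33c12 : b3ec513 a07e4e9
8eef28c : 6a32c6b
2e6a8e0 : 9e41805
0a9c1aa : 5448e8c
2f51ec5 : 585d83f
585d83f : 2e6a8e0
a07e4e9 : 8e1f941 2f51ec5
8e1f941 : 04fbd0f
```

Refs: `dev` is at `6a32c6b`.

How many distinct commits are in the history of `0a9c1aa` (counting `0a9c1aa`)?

Walking parent pointers from 0a9c1aa: reachable set = {0a9c1aa, 36c3705, 5448e8c, d3f69a8, f306b33}.
That is 5 commits.

5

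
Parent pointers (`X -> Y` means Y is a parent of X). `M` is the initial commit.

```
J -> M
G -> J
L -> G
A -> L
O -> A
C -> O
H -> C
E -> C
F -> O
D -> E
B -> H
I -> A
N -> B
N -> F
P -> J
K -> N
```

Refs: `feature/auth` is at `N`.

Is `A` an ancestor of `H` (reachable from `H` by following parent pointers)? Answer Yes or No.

Ancestors of H (commits reachable by following parents): {A, C, G, H, J, L, M, O}.
A is in that set, so it is an ancestor of H.

Yes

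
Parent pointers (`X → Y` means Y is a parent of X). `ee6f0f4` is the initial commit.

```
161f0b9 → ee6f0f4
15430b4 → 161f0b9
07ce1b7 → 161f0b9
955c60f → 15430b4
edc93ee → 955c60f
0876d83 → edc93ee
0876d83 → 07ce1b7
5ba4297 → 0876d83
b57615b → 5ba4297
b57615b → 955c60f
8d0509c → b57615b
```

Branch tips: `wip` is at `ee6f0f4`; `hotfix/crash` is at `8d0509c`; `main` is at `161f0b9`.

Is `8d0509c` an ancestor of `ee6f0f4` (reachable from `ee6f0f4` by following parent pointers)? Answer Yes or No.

Ancestors of ee6f0f4: {ee6f0f4}.
8d0509c is not in that set, so it is not an ancestor of ee6f0f4.

No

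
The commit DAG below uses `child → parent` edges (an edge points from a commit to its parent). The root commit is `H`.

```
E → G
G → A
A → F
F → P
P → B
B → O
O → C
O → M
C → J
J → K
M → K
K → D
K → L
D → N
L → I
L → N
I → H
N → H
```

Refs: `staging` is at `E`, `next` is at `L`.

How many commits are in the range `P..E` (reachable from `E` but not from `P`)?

4

Reachable from E: {A, B, C, D, E, F, G, H, I, J, K, L, M, N, O, P}.
Reachable from P: {B, C, D, H, I, J, K, L, M, N, O, P}.
In E's history but not P's: {A, E, F, G} — 4 commits.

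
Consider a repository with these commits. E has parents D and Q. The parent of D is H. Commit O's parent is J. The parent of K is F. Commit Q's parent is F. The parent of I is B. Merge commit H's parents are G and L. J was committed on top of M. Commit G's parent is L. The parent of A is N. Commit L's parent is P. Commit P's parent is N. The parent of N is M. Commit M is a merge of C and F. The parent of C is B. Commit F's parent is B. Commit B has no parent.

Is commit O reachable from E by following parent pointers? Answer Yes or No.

No

Ancestors of E: {B, C, D, E, F, G, H, L, M, N, P, Q}.
O is not in that set, so it is not an ancestor of E.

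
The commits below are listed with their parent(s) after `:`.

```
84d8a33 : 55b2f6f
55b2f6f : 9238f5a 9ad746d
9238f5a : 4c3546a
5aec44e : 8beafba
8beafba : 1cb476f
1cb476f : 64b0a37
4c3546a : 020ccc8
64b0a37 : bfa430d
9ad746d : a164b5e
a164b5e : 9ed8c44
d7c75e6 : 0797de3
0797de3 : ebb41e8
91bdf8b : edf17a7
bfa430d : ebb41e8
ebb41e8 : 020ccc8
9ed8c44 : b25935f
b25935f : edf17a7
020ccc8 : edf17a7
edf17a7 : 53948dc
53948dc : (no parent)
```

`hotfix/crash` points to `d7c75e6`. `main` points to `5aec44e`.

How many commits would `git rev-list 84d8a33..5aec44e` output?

6

Reachable from 5aec44e: {020ccc8, 1cb476f, 53948dc, 5aec44e, 64b0a37, 8beafba, bfa430d, ebb41e8, edf17a7}.
Reachable from 84d8a33: {020ccc8, 4c3546a, 53948dc, 55b2f6f, 84d8a33, 9238f5a, 9ad746d, 9ed8c44, a164b5e, b25935f, edf17a7}.
In 5aec44e's history but not 84d8a33's: {1cb476f, 5aec44e, 64b0a37, 8beafba, bfa430d, ebb41e8} — 6 commits.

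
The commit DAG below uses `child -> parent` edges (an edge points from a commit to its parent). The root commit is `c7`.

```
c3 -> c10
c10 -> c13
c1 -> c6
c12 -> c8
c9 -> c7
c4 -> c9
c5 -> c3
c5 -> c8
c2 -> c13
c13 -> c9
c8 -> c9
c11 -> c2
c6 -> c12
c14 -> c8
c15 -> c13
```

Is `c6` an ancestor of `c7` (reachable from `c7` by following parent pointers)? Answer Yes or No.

No

Ancestors of c7: {c7}.
c6 is not in that set, so it is not an ancestor of c7.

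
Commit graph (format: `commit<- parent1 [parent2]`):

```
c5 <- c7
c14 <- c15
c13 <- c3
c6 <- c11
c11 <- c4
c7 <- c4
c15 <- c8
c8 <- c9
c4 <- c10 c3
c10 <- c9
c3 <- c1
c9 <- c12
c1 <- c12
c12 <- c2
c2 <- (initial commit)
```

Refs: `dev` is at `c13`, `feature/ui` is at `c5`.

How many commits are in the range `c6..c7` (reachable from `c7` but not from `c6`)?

Reachable from c7: {c1, c10, c12, c2, c3, c4, c7, c9}.
Reachable from c6: {c1, c10, c11, c12, c2, c3, c4, c6, c9}.
In c7's history but not c6's: {c7} — 1 commit.

1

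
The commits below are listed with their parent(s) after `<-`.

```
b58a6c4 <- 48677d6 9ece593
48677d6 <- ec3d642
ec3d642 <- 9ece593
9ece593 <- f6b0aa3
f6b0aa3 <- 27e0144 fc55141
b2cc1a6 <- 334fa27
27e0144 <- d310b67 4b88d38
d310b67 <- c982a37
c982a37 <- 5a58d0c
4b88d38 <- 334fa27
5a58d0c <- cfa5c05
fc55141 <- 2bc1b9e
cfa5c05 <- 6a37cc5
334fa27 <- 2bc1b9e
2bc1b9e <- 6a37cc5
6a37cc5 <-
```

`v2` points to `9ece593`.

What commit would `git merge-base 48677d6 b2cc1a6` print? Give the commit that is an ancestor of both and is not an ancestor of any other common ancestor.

334fa27

Ancestors of 48677d6: {27e0144, 2bc1b9e, 334fa27, 48677d6, 4b88d38, 5a58d0c, 6a37cc5, 9ece593, c982a37, cfa5c05, d310b67, ec3d642, f6b0aa3, fc55141}.
Ancestors of b2cc1a6: {2bc1b9e, 334fa27, 6a37cc5, b2cc1a6}.
Common ancestors: {2bc1b9e, 334fa27, 6a37cc5}.
Among these, 334fa27 is not an ancestor of any other common ancestor — it is the merge base.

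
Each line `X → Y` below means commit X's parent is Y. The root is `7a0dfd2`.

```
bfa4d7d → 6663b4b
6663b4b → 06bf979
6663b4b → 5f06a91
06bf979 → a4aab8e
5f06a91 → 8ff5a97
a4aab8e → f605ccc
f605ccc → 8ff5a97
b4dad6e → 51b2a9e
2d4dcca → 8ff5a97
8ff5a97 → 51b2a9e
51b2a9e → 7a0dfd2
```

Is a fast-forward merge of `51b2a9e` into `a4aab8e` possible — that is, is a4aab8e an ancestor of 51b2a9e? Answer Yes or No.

No

A fast-forward from a4aab8e to 51b2a9e is possible iff a4aab8e is an ancestor of 51b2a9e.
Ancestors of 51b2a9e: {51b2a9e, 7a0dfd2}.
a4aab8e is not among them, so fast-forward is not possible.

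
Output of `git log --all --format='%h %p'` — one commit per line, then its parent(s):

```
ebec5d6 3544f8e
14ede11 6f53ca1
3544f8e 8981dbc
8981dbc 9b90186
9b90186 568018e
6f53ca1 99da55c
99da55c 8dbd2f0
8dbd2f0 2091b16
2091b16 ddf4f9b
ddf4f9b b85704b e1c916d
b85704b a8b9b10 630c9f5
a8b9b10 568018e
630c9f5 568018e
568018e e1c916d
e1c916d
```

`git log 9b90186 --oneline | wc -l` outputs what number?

3

Walking parent pointers from 9b90186: reachable set = {568018e, 9b90186, e1c916d}.
That is 3 commits.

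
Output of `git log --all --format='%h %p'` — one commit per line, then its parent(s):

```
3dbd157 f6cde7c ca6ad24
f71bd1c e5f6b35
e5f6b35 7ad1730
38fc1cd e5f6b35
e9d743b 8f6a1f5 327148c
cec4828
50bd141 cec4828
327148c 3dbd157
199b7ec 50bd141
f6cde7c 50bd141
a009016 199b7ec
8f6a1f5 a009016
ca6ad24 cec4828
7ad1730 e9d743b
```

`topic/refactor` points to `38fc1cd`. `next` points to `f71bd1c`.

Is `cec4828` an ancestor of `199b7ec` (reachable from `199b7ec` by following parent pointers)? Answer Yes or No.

Ancestors of 199b7ec (commits reachable by following parents): {199b7ec, 50bd141, cec4828}.
cec4828 is in that set, so it is an ancestor of 199b7ec.

Yes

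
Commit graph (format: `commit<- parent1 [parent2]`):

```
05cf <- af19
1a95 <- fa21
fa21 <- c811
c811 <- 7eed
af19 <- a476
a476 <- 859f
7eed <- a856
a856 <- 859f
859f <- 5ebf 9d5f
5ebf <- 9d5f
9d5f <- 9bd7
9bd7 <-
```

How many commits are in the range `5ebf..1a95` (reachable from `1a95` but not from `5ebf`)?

Reachable from 1a95: {1a95, 5ebf, 7eed, 859f, 9bd7, 9d5f, a856, c811, fa21}.
Reachable from 5ebf: {5ebf, 9bd7, 9d5f}.
In 1a95's history but not 5ebf's: {1a95, 7eed, 859f, a856, c811, fa21} — 6 commits.

6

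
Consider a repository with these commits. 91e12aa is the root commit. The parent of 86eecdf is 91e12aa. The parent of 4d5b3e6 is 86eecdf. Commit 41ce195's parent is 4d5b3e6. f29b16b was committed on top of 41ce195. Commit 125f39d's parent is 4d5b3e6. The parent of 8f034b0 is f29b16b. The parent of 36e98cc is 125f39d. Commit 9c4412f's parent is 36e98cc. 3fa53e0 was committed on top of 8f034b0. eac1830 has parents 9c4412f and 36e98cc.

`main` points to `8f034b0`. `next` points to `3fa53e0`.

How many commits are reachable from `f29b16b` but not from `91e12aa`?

Reachable from f29b16b: {41ce195, 4d5b3e6, 86eecdf, 91e12aa, f29b16b}.
Reachable from 91e12aa: {91e12aa}.
In f29b16b's history but not 91e12aa's: {41ce195, 4d5b3e6, 86eecdf, f29b16b} — 4 commits.

4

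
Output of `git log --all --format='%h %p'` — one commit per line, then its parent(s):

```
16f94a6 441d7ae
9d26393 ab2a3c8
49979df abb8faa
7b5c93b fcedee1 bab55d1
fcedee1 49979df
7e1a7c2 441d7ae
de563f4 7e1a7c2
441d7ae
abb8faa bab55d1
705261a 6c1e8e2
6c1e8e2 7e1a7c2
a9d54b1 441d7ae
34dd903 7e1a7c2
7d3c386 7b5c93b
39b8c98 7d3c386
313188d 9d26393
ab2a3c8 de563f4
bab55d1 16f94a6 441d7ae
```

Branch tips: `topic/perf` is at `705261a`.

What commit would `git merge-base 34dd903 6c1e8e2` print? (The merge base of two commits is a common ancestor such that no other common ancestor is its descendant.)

7e1a7c2

Ancestors of 34dd903: {34dd903, 441d7ae, 7e1a7c2}.
Ancestors of 6c1e8e2: {441d7ae, 6c1e8e2, 7e1a7c2}.
Common ancestors: {441d7ae, 7e1a7c2}.
Among these, 7e1a7c2 is not an ancestor of any other common ancestor — it is the merge base.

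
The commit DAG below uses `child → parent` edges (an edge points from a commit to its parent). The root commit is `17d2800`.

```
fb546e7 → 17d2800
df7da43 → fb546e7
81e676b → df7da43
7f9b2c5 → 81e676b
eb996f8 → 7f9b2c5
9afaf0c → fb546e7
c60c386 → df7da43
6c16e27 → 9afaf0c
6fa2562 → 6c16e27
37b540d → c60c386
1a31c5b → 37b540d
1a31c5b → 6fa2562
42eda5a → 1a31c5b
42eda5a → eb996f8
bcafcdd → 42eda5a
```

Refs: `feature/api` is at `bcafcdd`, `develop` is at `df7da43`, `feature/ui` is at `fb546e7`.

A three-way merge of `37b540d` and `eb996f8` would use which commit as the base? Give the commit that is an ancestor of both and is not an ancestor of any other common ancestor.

Ancestors of 37b540d: {17d2800, 37b540d, c60c386, df7da43, fb546e7}.
Ancestors of eb996f8: {17d2800, 7f9b2c5, 81e676b, df7da43, eb996f8, fb546e7}.
Common ancestors: {17d2800, df7da43, fb546e7}.
Among these, df7da43 is not an ancestor of any other common ancestor — it is the merge base.

df7da43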